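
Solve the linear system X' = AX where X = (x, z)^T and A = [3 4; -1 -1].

Coefficient matrix A = [[3, 4], [-1, -1]].
Characteristic polynomial det(A - λI) = λ^2 - 2λ + 1 = 0.
Single eigenvalue λ = 1 with algebraic multiplicity 2.
Eigenvector v = (2,-1); generalized eigenvector w with (A-λI)w=v is (3,-1).
General solution: e^(t)[K_1·v + K_2·(t·v + w)].

x(t) = 2K_1e^(t) + 2K_2te^(t) + 3K_2e^(t), z(t) = -K_1e^(t) - K_2te^(t) - K_2e^(t)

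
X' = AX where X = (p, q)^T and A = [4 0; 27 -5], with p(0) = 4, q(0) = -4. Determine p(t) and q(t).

Coefficient matrix A = [[4, 0], [27, -5]].
Characteristic polynomial det(A - λI) = λ^2 + λ - 20 = 0.
Eigenvalues λ = -5, 4.
For λ=-5: (A-λI) row 1 is [9, 0], so an eigenvector is (0, -1).
For λ=4: (A-λI) row 2 is [27, -9], so an eigenvector is (-1, -3).
General solution: K_1e^(-5t)(0,-1) + K_2e^(4t)(-1,-3).
Applying p(0)=4, q(0)=-4 gives K_1=16, K_2=-4.

p(t) = 4e^(4t), q(t) = 12e^(4t) - 16e^(-5t)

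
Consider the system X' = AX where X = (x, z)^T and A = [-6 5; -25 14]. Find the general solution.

Coefficient matrix A = [[-6, 5], [-25, 14]].
Characteristic polynomial det(A - λI) = λ^2 - 8λ + 41 = 0.
Eigenvalues λ = 4 ± 5i (complex conjugate pair).
For λ=4+5i: an eigenvector is (0,1) - i(1,2) = (0 - i, 1 - 2i).
A real fundamental pair from Re and Im of e^((4+5i)t)v: X_1 = e^(4t)(cos(5t)·(0,1) + sin(5t)·(1,2)), X_2 = e^(4t)(sin(5t)·(0,1) - cos(5t)·(1,2)).
General solution: K_1X_1 + K_2X_2.

x(t) = K_1e^(4t)sin(5t) - K_2e^(4t)cos(5t), z(t) = 2K_1e^(4t)sin(5t) + K_1e^(4t)cos(5t) + K_2e^(4t)sin(5t) - 2K_2e^(4t)cos(5t)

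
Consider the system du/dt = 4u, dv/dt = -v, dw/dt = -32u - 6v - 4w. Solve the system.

u(t) = c_1e^(4t), v(t) = c_3e^(-t), w(t) = -4c_1e^(4t) + c_2e^(-4t) - 2c_3e^(-t)

Coefficient matrix A = [[4, 0, 0], [0, -1, 0], [-32, -6, -4]].
det(A - λI) = 0 gives eigenvalues λ = 4, -4, -1.
For λ=4: eigenvector (1,0,-4).
For λ=-4: eigenvector (0,0,1).
For λ=-1: eigenvector (0,1,-2).
General solution: c_1e^(4t)(1,0,-4) + c_2e^(-4t)(0,0,1) + c_3e^(-t)(0,1,-2).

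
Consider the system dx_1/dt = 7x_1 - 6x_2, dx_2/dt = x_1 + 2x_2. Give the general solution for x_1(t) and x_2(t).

Coefficient matrix A = [[7, -6], [1, 2]].
Characteristic polynomial det(A - λI) = λ^2 - 9λ + 20 = 0.
Eigenvalues λ = 4, 5.
For λ=4: (A-λI) row 1 is [3, -6], so an eigenvector is (-2, -1).
For λ=5: (A-λI) row 1 is [2, -6], so an eigenvector is (-3, -1).
General solution: c_1e^(4t)(-2,-1) + c_2e^(5t)(-3,-1).

x_1(t) = -2c_1e^(4t) - 3c_2e^(5t), x_2(t) = -c_1e^(4t) - c_2e^(5t)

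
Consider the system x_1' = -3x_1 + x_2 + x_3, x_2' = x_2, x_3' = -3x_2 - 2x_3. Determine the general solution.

Coefficient matrix A = [[-3, 1, 1], [0, 1, 0], [0, -3, -2]].
det(A - λI) = 0 gives eigenvalues λ = 1, -3, -2.
For λ=1: eigenvector (0,1,-1).
For λ=-3: eigenvector (1,0,0).
For λ=-2: eigenvector (1,0,1).
General solution: c_1e^(t)(0,1,-1) + c_2e^(-3t)(1,0,0) + c_3e^(-2t)(1,0,1).

x_1(t) = c_2e^(-3t) + c_3e^(-2t), x_2(t) = c_1e^(t), x_3(t) = -c_1e^(t) + c_3e^(-2t)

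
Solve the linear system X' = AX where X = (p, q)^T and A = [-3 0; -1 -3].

p(t) = c_2e^(-3t), q(t) = -c_1e^(-3t) - c_2te^(-3t) + 2c_2e^(-3t)

Coefficient matrix A = [[-3, 0], [-1, -3]].
Characteristic polynomial det(A - λI) = λ^2 + 6λ + 9 = 0.
Single eigenvalue λ = -3 with algebraic multiplicity 2.
Eigenvector v = (0,-1); generalized eigenvector w with (A-λI)w=v is (1,2).
General solution: e^(-3t)[c_1·v + c_2·(t·v + w)].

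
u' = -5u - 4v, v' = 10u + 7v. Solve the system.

Coefficient matrix A = [[-5, -4], [10, 7]].
Characteristic polynomial det(A - λI) = λ^2 - 2λ + 5 = 0.
Eigenvalues λ = 1 ± 2i (complex conjugate pair).
For λ=1+2i: an eigenvector is (-1,2) - i(-1,1) = (-1 + i, 2 - i).
A real fundamental pair from Re and Im of e^((1+2i)t)v: X_1 = e^(t)(cos(2t)·(-1,2) + sin(2t)·(-1,1)), X_2 = e^(t)(sin(2t)·(-1,2) - cos(2t)·(-1,1)).
General solution: K_1X_1 + K_2X_2.

u(t) = -K_1e^(t)sin(2t) - K_1e^(t)cos(2t) - K_2e^(t)sin(2t) + K_2e^(t)cos(2t), v(t) = K_1e^(t)sin(2t) + 2K_1e^(t)cos(2t) + 2K_2e^(t)sin(2t) - K_2e^(t)cos(2t)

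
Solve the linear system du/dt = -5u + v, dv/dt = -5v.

u(t) = -K_1e^(-5t) - K_2te^(-5t) - 3K_2e^(-5t), v(t) = -K_2e^(-5t)

Coefficient matrix A = [[-5, 1], [0, -5]].
Characteristic polynomial det(A - λI) = λ^2 + 10λ + 25 = 0.
Single eigenvalue λ = -5 with algebraic multiplicity 2.
Eigenvector v = (-1,0); generalized eigenvector w with (A-λI)w=v is (-3,-1).
General solution: e^(-5t)[K_1·v + K_2·(t·v + w)].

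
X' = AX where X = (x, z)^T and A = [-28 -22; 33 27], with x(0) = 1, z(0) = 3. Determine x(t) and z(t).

x(t) = -8e^(5t) + 9e^(-6t), z(t) = 12e^(5t) - 9e^(-6t)

Coefficient matrix A = [[-28, -22], [33, 27]].
Characteristic polynomial det(A - λI) = λ^2 + λ - 30 = 0.
Eigenvalues λ = -6, 5.
For λ=-6: (A-λI) row 1 is [-22, -22], so an eigenvector is (1, -1).
For λ=5: (A-λI) row 1 is [-33, -22], so an eigenvector is (-2, 3).
General solution: c_1e^(-6t)(1,-1) + c_2e^(5t)(-2,3).
Applying x(0)=1, z(0)=3 gives c_1=9, c_2=4.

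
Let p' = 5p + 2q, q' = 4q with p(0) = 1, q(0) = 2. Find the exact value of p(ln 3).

891

A = [[5,2],[0,4]]; eigenvalues λ = 4, 5.
Eigenvectors: (2,-1) for λ=4, (1,0) for λ=5.
From the initial condition, c_1 = -2, c_2 = 5.
p(ln 3) = (-2)(3^4)(2) + (5)(3^5)(1) = 891.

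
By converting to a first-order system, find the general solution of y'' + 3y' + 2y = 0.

Let x_1 = y, x_2 = y'. Then x_1' = x_2 and x_2' = -2x_1 - 3x_2.
A = [[0,1],[-2,-3]]; det(A-λI) = λ^2 + 3λ + 2.
Eigenvalues λ = -2, -1 with eigenvectors (1,-2), (1,-1).

y(t) = c_1e^(-2t) + c_2e^(-t)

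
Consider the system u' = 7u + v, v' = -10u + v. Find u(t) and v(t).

Coefficient matrix A = [[7, 1], [-10, 1]].
Characteristic polynomial det(A - λI) = λ^2 - 8λ + 17 = 0.
Eigenvalues λ = 4 ± i (complex conjugate pair).
For λ=4+i: an eigenvector is (-1,3) - i(0,1) = (-1, 3 - i).
A real fundamental pair from Re and Im of e^((4+i)t)v: X_1 = e^(4t)(cos(t)·(-1,3) + sin(t)·(0,1)), X_2 = e^(4t)(sin(t)·(-1,3) - cos(t)·(0,1)).
General solution: K_1X_1 + K_2X_2.

u(t) = -K_1e^(4t)cos(t) - K_2e^(4t)sin(t), v(t) = K_1e^(4t)sin(t) + 3K_1e^(4t)cos(t) + 3K_2e^(4t)sin(t) - K_2e^(4t)cos(t)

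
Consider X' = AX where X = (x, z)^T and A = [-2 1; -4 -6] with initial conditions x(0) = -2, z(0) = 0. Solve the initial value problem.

x(t) = -4te^(-4t) - 2e^(-4t), z(t) = 8te^(-4t)

Coefficient matrix A = [[-2, 1], [-4, -6]].
Characteristic polynomial det(A - λI) = λ^2 + 8λ + 16 = 0.
Single eigenvalue λ = -4 with algebraic multiplicity 2.
Eigenvector v = (1,-2); generalized eigenvector w with (A-λI)w=v is (-1,3).
General solution: e^(-4t)[C_1·v + C_2·(t·v + w)].
Applying x(0)=-2, z(0)=0 gives C_1=-6, C_2=-4.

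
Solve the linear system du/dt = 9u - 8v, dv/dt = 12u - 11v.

u(t) = -2C_1e^(-3t) - C_2e^(t), v(t) = -3C_1e^(-3t) - C_2e^(t)

Coefficient matrix A = [[9, -8], [12, -11]].
Characteristic polynomial det(A - λI) = λ^2 + 2λ - 3 = 0.
Eigenvalues λ = -3, 1.
For λ=-3: (A-λI) row 1 is [12, -8], so an eigenvector is (-2, -3).
For λ=1: (A-λI) row 1 is [8, -8], so an eigenvector is (-1, -1).
General solution: C_1e^(-3t)(-2,-3) + C_2e^(t)(-1,-1).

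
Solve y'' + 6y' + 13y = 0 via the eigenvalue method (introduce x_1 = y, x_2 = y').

Let x_1 = y, x_2 = y'. Then x_1' = x_2 and x_2' = -13x_1 - 6x_2.
A = [[0,1],[-13,-6]]; det(A-λI) = λ^2 + 6λ + 13.
Eigenvalues λ = -3 ± 2i.

y(t) = C_1e^(-3t)cos(2t) + C_2e^(-3t)sin(2t)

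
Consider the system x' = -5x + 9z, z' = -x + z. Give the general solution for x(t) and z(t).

x(t) = -3c_1e^(-2t) - 3c_2te^(-2t) - 2c_2e^(-2t), z(t) = -c_1e^(-2t) - c_2te^(-2t) - c_2e^(-2t)

Coefficient matrix A = [[-5, 9], [-1, 1]].
Characteristic polynomial det(A - λI) = λ^2 + 4λ + 4 = 0.
Single eigenvalue λ = -2 with algebraic multiplicity 2.
Eigenvector v = (-3,-1); generalized eigenvector w with (A-λI)w=v is (-2,-1).
General solution: e^(-2t)[c_1·v + c_2·(t·v + w)].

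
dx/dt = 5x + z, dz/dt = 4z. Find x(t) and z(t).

Coefficient matrix A = [[5, 1], [0, 4]].
Characteristic polynomial det(A - λI) = λ^2 - 9λ + 20 = 0.
Eigenvalues λ = 5, 4.
For λ=5: (A-λI) row 1 is [0, 1], so an eigenvector is (1, 0).
For λ=4: (A-λI) row 1 is [1, 1], so an eigenvector is (1, -1).
General solution: c_1e^(5t)(1,0) + c_2e^(4t)(1,-1).

x(t) = c_1e^(5t) + c_2e^(4t), z(t) = -c_2e^(4t)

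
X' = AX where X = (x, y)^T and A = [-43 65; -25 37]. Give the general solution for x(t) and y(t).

Coefficient matrix A = [[-43, 65], [-25, 37]].
Characteristic polynomial det(A - λI) = λ^2 + 6λ + 34 = 0.
Eigenvalues λ = -3 ± 5i (complex conjugate pair).
For λ=-3+5i: an eigenvector is (3,2) - i(2,1) = (3 - 2i, 2 - i).
A real fundamental pair from Re and Im of e^((-3+5i)t)v: X_1 = e^(-3t)(cos(5t)·(3,2) + sin(5t)·(2,1)), X_2 = e^(-3t)(sin(5t)·(3,2) - cos(5t)·(2,1)).
General solution: c_1X_1 + c_2X_2.

x(t) = 2c_1e^(-3t)sin(5t) + 3c_1e^(-3t)cos(5t) + 3c_2e^(-3t)sin(5t) - 2c_2e^(-3t)cos(5t), y(t) = c_1e^(-3t)sin(5t) + 2c_1e^(-3t)cos(5t) + 2c_2e^(-3t)sin(5t) - c_2e^(-3t)cos(5t)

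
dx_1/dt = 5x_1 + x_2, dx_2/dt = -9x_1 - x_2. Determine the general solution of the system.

x_1(t) = K_1e^(2t) + K_2te^(2t) + K_2e^(2t), x_2(t) = -3K_1e^(2t) - 3K_2te^(2t) - 2K_2e^(2t)

Coefficient matrix A = [[5, 1], [-9, -1]].
Characteristic polynomial det(A - λI) = λ^2 - 4λ + 4 = 0.
Single eigenvalue λ = 2 with algebraic multiplicity 2.
Eigenvector v = (1,-3); generalized eigenvector w with (A-λI)w=v is (1,-2).
General solution: e^(2t)[K_1·v + K_2·(t·v + w)].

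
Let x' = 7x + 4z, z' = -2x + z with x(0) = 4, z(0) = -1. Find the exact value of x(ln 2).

176

A = [[7,4],[-2,1]]; eigenvalues λ = 5, 3.
Eigenvectors: (2,-1) for λ=5, (1,-1) for λ=3.
From the initial condition, c_1 = 3, c_2 = -2.
x(ln 2) = (3)(2^5)(2) + (-2)(2^3)(1) = 176.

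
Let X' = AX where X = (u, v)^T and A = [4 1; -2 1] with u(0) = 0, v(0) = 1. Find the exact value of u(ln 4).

A = [[4,1],[-2,1]]; eigenvalues λ = 2, 3.
Eigenvectors: (-1,2) for λ=2, (1,-1) for λ=3.
From the initial condition, c_1 = 1, c_2 = 1.
u(ln 4) = (1)(4^2)(-1) + (1)(4^3)(1) = 48.

48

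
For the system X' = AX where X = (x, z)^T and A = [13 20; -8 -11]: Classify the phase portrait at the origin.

A = [[13,20],[-8,-11]]; det(A-λI) = λ^2 - 2λ + 17.
λ = 1 ± 4i: positive real part.

unstable spiral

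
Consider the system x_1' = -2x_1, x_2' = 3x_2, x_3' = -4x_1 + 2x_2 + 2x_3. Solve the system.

Coefficient matrix A = [[-2, 0, 0], [0, 3, 0], [-4, 2, 2]].
det(A - λI) = 0 gives eigenvalues λ = -2, 2, 3.
For λ=-2: eigenvector (1,0,1).
For λ=2: eigenvector (0,0,1).
For λ=3: eigenvector (0,1,2).
General solution: c_1e^(-2t)(1,0,1) + c_2e^(2t)(0,0,1) + c_3e^(3t)(0,1,2).

x_1(t) = c_1e^(-2t), x_2(t) = c_3e^(3t), x_3(t) = c_1e^(-2t) + c_2e^(2t) + 2c_3e^(3t)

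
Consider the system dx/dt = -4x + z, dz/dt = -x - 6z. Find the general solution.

x(t) = -K_1e^(-5t) - K_2te^(-5t) + 2K_2e^(-5t), z(t) = K_1e^(-5t) + K_2te^(-5t) - 3K_2e^(-5t)

Coefficient matrix A = [[-4, 1], [-1, -6]].
Characteristic polynomial det(A - λI) = λ^2 + 10λ + 25 = 0.
Single eigenvalue λ = -5 with algebraic multiplicity 2.
Eigenvector v = (-1,1); generalized eigenvector w with (A-λI)w=v is (2,-3).
General solution: e^(-5t)[K_1·v + K_2·(t·v + w)].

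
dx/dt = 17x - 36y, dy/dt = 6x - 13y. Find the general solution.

Coefficient matrix A = [[17, -36], [6, -13]].
Characteristic polynomial det(A - λI) = λ^2 - 4λ - 5 = 0.
Eigenvalues λ = -1, 5.
For λ=-1: (A-λI) row 1 is [18, -36], so an eigenvector is (-2, -1).
For λ=5: (A-λI) row 1 is [12, -36], so an eigenvector is (3, 1).
General solution: c_1e^(-t)(-2,-1) + c_2e^(5t)(3,1).

x(t) = -2c_1e^(-t) + 3c_2e^(5t), y(t) = -c_1e^(-t) + c_2e^(5t)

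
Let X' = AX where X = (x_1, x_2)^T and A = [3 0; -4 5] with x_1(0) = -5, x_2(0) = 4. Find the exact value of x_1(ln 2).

-40

A = [[3,0],[-4,5]]; eigenvalues λ = 5, 3.
Eigenvectors: (0,1) for λ=5, (1,2) for λ=3.
From the initial condition, c_1 = 14, c_2 = -5.
x_1(ln 2) = (14)(2^5)(0) + (-5)(2^3)(1) = -40.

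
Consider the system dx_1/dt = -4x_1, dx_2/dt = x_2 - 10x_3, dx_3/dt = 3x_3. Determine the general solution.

x_1(t) = C_2e^(-4t), x_2(t) = C_1e^(t) - 5C_3e^(3t), x_3(t) = C_3e^(3t)

Coefficient matrix A = [[-4, 0, 0], [0, 1, -10], [0, 0, 3]].
det(A - λI) = 0 gives eigenvalues λ = 1, -4, 3.
For λ=1: eigenvector (0,1,0).
For λ=-4: eigenvector (1,0,0).
For λ=3: eigenvector (0,-5,1).
General solution: C_1e^(t)(0,1,0) + C_2e^(-4t)(1,0,0) + C_3e^(3t)(0,-5,1).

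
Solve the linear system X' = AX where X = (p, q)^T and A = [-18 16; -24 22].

Coefficient matrix A = [[-18, 16], [-24, 22]].
Characteristic polynomial det(A - λI) = λ^2 - 4λ - 12 = 0.
Eigenvalues λ = -2, 6.
For λ=-2: (A-λI) row 1 is [-16, 16], so an eigenvector is (1, 1).
For λ=6: (A-λI) row 1 is [-24, 16], so an eigenvector is (2, 3).
General solution: c_1e^(-2t)(1,1) + c_2e^(6t)(2,3).

p(t) = c_1e^(-2t) + 2c_2e^(6t), q(t) = c_1e^(-2t) + 3c_2e^(6t)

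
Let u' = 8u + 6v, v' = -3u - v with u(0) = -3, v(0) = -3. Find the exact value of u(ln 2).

A = [[8,6],[-3,-1]]; eigenvalues λ = 5, 2.
Eigenvectors: (-2,1) for λ=5, (1,-1) for λ=2.
From the initial condition, c_1 = 6, c_2 = 9.
u(ln 2) = (6)(2^5)(-2) + (9)(2^2)(1) = -348.

-348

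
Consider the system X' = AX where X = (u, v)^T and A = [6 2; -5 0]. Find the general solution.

u(t) = C_1e^(3t)sin(t) + C_1e^(3t)cos(t) + C_2e^(3t)sin(t) - C_2e^(3t)cos(t), v(t) = -2C_1e^(3t)sin(t) - C_1e^(3t)cos(t) - C_2e^(3t)sin(t) + 2C_2e^(3t)cos(t)

Coefficient matrix A = [[6, 2], [-5, 0]].
Characteristic polynomial det(A - λI) = λ^2 - 6λ + 10 = 0.
Eigenvalues λ = 3 ± i (complex conjugate pair).
For λ=3+i: an eigenvector is (1,-1) - i(1,-2) = (1 - i, -1 + 2i).
A real fundamental pair from Re and Im of e^((3+i)t)v: X_1 = e^(3t)(cos(t)·(1,-1) + sin(t)·(1,-2)), X_2 = e^(3t)(sin(t)·(1,-1) - cos(t)·(1,-2)).
General solution: C_1X_1 + C_2X_2.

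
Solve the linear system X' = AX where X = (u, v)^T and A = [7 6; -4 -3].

Coefficient matrix A = [[7, 6], [-4, -3]].
Characteristic polynomial det(A - λI) = λ^2 - 4λ + 3 = 0.
Eigenvalues λ = 1, 3.
For λ=1: (A-λI) row 1 is [6, 6], so an eigenvector is (1, -1).
For λ=3: (A-λI) row 1 is [4, 6], so an eigenvector is (3, -2).
General solution: C_1e^(t)(1,-1) + C_2e^(3t)(3,-2).

u(t) = C_1e^(t) + 3C_2e^(3t), v(t) = -C_1e^(t) - 2C_2e^(3t)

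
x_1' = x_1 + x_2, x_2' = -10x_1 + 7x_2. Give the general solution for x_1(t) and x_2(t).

x_1(t) = -c_1e^(4t)cos(t) - c_2e^(4t)sin(t), x_2(t) = c_1e^(4t)sin(t) - 3c_1e^(4t)cos(t) - 3c_2e^(4t)sin(t) - c_2e^(4t)cos(t)

Coefficient matrix A = [[1, 1], [-10, 7]].
Characteristic polynomial det(A - λI) = λ^2 - 8λ + 17 = 0.
Eigenvalues λ = 4 ± i (complex conjugate pair).
For λ=4+i: an eigenvector is (-1,-3) - i(0,1) = (-1, -3 - i).
A real fundamental pair from Re and Im of e^((4+i)t)v: X_1 = e^(4t)(cos(t)·(-1,-3) + sin(t)·(0,1)), X_2 = e^(4t)(sin(t)·(-1,-3) - cos(t)·(0,1)).
General solution: c_1X_1 + c_2X_2.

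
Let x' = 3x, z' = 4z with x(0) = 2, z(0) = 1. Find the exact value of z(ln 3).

A = [[3,0],[0,4]]; eigenvalues λ = 4, 3.
Eigenvectors: (0,-1) for λ=4, (1,0) for λ=3.
From the initial condition, c_1 = -1, c_2 = 2.
z(ln 3) = (-1)(3^4)(-1) + (2)(3^3)(0) = 81.

81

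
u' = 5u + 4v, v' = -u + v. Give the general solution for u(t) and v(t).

u(t) = 2c_1e^(3t) + 2c_2te^(3t) + 3c_2e^(3t), v(t) = -c_1e^(3t) - c_2te^(3t) - c_2e^(3t)

Coefficient matrix A = [[5, 4], [-1, 1]].
Characteristic polynomial det(A - λI) = λ^2 - 6λ + 9 = 0.
Single eigenvalue λ = 3 with algebraic multiplicity 2.
Eigenvector v = (2,-1); generalized eigenvector w with (A-λI)w=v is (3,-1).
General solution: e^(3t)[c_1·v + c_2·(t·v + w)].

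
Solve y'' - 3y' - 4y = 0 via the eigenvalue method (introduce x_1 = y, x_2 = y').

y(t) = c_1e^(-t) + c_2e^(4t)

Let x_1 = y, x_2 = y'. Then x_1' = x_2 and x_2' = 4x_1 + 3x_2.
A = [[0,1],[4,3]]; det(A-λI) = λ^2 - 3λ - 4.
Eigenvalues λ = -1, 4 with eigenvectors (1,-1), (1,4).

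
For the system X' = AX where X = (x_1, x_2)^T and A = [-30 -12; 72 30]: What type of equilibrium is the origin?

saddle

A = [[-30,-12],[72,30]]; det(A-λI) = λ^2 - 36.
λ = -6, 6: opposite signs.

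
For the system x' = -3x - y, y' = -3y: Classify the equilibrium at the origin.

A = [[-3,-1],[0,-3]]; det(A-λI) = λ^2 + 6λ + 9.
repeated λ = -3 with a single eigenvector.

stable improper node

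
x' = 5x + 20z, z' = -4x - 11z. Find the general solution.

Coefficient matrix A = [[5, 20], [-4, -11]].
Characteristic polynomial det(A - λI) = λ^2 + 6λ + 25 = 0.
Eigenvalues λ = -3 ± 4i (complex conjugate pair).
For λ=-3+4i: an eigenvector is (2,-1) - i(-1,0) = (2 + i, -1).
A real fundamental pair from Re and Im of e^((-3+4i)t)v: X_1 = e^(-3t)(cos(4t)·(2,-1) + sin(4t)·(-1,0)), X_2 = e^(-3t)(sin(4t)·(2,-1) - cos(4t)·(-1,0)).
General solution: K_1X_1 + K_2X_2.

x(t) = -K_1e^(-3t)sin(4t) + 2K_1e^(-3t)cos(4t) + 2K_2e^(-3t)sin(4t) + K_2e^(-3t)cos(4t), z(t) = -K_1e^(-3t)cos(4t) - K_2e^(-3t)sin(4t)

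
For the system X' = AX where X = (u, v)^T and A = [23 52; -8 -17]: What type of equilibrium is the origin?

A = [[23,52],[-8,-17]]; det(A-λI) = λ^2 - 6λ + 25.
λ = 3 ± 4i: positive real part.

unstable spiral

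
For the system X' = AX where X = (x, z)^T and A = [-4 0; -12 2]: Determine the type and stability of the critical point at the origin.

A = [[-4,0],[-12,2]]; det(A-λI) = λ^2 + 2λ - 8.
λ = -4, 2: opposite signs.

saddle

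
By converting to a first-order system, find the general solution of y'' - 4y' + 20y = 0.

y(t) = K_1e^(2t)cos(4t) + K_2e^(2t)sin(4t)

Let x_1 = y, x_2 = y'. Then x_1' = x_2 and x_2' = -20x_1 + 4x_2.
A = [[0,1],[-20,4]]; det(A-λI) = λ^2 - 4λ + 20.
Eigenvalues λ = 2 ± 4i.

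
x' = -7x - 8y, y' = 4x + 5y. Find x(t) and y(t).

x(t) = 2K_1e^(-3t) + K_2e^(t), y(t) = -K_1e^(-3t) - K_2e^(t)

Coefficient matrix A = [[-7, -8], [4, 5]].
Characteristic polynomial det(A - λI) = λ^2 + 2λ - 3 = 0.
Eigenvalues λ = -3, 1.
For λ=-3: (A-λI) row 1 is [-4, -8], so an eigenvector is (2, -1).
For λ=1: (A-λI) row 1 is [-8, -8], so an eigenvector is (1, -1).
General solution: K_1e^(-3t)(2,-1) + K_2e^(t)(1,-1).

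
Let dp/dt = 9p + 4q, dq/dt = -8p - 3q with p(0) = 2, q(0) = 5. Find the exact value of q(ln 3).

A = [[9,4],[-8,-3]]; eigenvalues λ = 1, 5.
Eigenvectors: (-1,2) for λ=1, (-1,1) for λ=5.
From the initial condition, c_1 = 7, c_2 = -9.
q(ln 3) = (7)(3^1)(2) + (-9)(3^5)(1) = -2145.

-2145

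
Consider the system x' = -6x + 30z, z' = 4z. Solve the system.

x(t) = c_1e^(-6t) + 3c_2e^(4t), z(t) = c_2e^(4t)

Coefficient matrix A = [[-6, 30], [0, 4]].
Characteristic polynomial det(A - λI) = λ^2 + 2λ - 24 = 0.
Eigenvalues λ = -6, 4.
For λ=-6: (A-λI) row 1 is [0, 30], so an eigenvector is (1, 0).
For λ=4: (A-λI) row 1 is [-10, 30], so an eigenvector is (3, 1).
General solution: c_1e^(-6t)(1,0) + c_2e^(4t)(3,1).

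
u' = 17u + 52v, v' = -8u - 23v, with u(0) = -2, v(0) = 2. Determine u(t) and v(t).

Coefficient matrix A = [[17, 52], [-8, -23]].
Characteristic polynomial det(A - λI) = λ^2 + 6λ + 25 = 0.
Eigenvalues λ = -3 ± 4i (complex conjugate pair).
For λ=-3+4i: an eigenvector is (3,-1) - i(2,-1) = (3 - 2i, -1 + i).
A real fundamental pair from Re and Im of e^((-3+4i)t)v: X_1 = e^(-3t)(cos(4t)·(3,-1) + sin(4t)·(2,-1)), X_2 = e^(-3t)(sin(4t)·(3,-1) - cos(4t)·(2,-1)).
General solution: C_1X_1 + C_2X_2.
Applying u(0)=-2, v(0)=2 gives C_1=2, C_2=4.

u(t) = 16e^(-3t)sin(4t) - 2e^(-3t)cos(4t), v(t) = -6e^(-3t)sin(4t) + 2e^(-3t)cos(4t)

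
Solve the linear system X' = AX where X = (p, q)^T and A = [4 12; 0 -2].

p(t) = 2c_1e^(-2t) - c_2e^(4t), q(t) = -c_1e^(-2t)

Coefficient matrix A = [[4, 12], [0, -2]].
Characteristic polynomial det(A - λI) = λ^2 - 2λ - 8 = 0.
Eigenvalues λ = -2, 4.
For λ=-2: (A-λI) row 1 is [6, 12], so an eigenvector is (2, -1).
For λ=4: (A-λI) row 1 is [0, 12], so an eigenvector is (-1, 0).
General solution: c_1e^(-2t)(2,-1) + c_2e^(4t)(-1,0).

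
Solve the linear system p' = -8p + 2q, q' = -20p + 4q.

Coefficient matrix A = [[-8, 2], [-20, 4]].
Characteristic polynomial det(A - λI) = λ^2 + 4λ + 8 = 0.
Eigenvalues λ = -2 ± 2i (complex conjugate pair).
For λ=-2+2i: an eigenvector is (0,1) - i(1,3) = (0 - i, 1 - 3i).
A real fundamental pair from Re and Im of e^((-2+2i)t)v: X_1 = e^(-2t)(cos(2t)·(0,1) + sin(2t)·(1,3)), X_2 = e^(-2t)(sin(2t)·(0,1) - cos(2t)·(1,3)).
General solution: C_1X_1 + C_2X_2.

p(t) = C_1e^(-2t)sin(2t) - C_2e^(-2t)cos(2t), q(t) = 3C_1e^(-2t)sin(2t) + C_1e^(-2t)cos(2t) + C_2e^(-2t)sin(2t) - 3C_2e^(-2t)cos(2t)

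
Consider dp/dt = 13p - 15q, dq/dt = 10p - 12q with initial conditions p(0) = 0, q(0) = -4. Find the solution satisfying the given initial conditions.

p(t) = 12e^(3t) - 12e^(-2t), q(t) = 8e^(3t) - 12e^(-2t)

Coefficient matrix A = [[13, -15], [10, -12]].
Characteristic polynomial det(A - λI) = λ^2 - λ - 6 = 0.
Eigenvalues λ = 3, -2.
For λ=3: (A-λI) row 1 is [10, -15], so an eigenvector is (3, 2).
For λ=-2: (A-λI) row 1 is [15, -15], so an eigenvector is (1, 1).
General solution: C_1e^(3t)(3,2) + C_2e^(-2t)(1,1).
Applying p(0)=0, q(0)=-4 gives C_1=4, C_2=-12.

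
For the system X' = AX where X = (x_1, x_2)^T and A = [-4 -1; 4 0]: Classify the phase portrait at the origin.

A = [[-4,-1],[4,0]]; det(A-λI) = λ^2 + 4λ + 4.
repeated λ = -2 with a single eigenvector.

stable improper node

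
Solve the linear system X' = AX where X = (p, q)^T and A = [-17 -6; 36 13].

p(t) = C_1e^(t) + C_2e^(-5t), q(t) = -3C_1e^(t) - 2C_2e^(-5t)

Coefficient matrix A = [[-17, -6], [36, 13]].
Characteristic polynomial det(A - λI) = λ^2 + 4λ - 5 = 0.
Eigenvalues λ = 1, -5.
For λ=1: (A-λI) row 1 is [-18, -6], so an eigenvector is (1, -3).
For λ=-5: (A-λI) row 1 is [-12, -6], so an eigenvector is (1, -2).
General solution: C_1e^(t)(1,-3) + C_2e^(-5t)(1,-2).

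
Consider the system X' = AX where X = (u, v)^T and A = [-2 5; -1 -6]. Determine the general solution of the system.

Coefficient matrix A = [[-2, 5], [-1, -6]].
Characteristic polynomial det(A - λI) = λ^2 + 8λ + 17 = 0.
Eigenvalues λ = -4 ± i (complex conjugate pair).
For λ=-4+i: an eigenvector is (-2,1) - i(1,0) = (-2 - i, 1).
A real fundamental pair from Re and Im of e^((-4+i)t)v: X_1 = e^(-4t)(cos(t)·(-2,1) + sin(t)·(1,0)), X_2 = e^(-4t)(sin(t)·(-2,1) - cos(t)·(1,0)).
General solution: c_1X_1 + c_2X_2.

u(t) = c_1e^(-4t)sin(t) - 2c_1e^(-4t)cos(t) - 2c_2e^(-4t)sin(t) - c_2e^(-4t)cos(t), v(t) = c_1e^(-4t)cos(t) + c_2e^(-4t)sin(t)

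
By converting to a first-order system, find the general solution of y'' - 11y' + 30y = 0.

Let x_1 = y, x_2 = y'. Then x_1' = x_2 and x_2' = -30x_1 + 11x_2.
A = [[0,1],[-30,11]]; det(A-λI) = λ^2 - 11λ + 30.
Eigenvalues λ = 5, 6 with eigenvectors (1,5), (1,6).

y(t) = K_1e^(5t) + K_2e^(6t)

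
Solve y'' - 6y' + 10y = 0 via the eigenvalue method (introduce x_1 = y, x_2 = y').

y(t) = c_1e^(3t)cos(t) + c_2e^(3t)sin(t)

Let x_1 = y, x_2 = y'. Then x_1' = x_2 and x_2' = -10x_1 + 6x_2.
A = [[0,1],[-10,6]]; det(A-λI) = λ^2 - 6λ + 10.
Eigenvalues λ = 3 ± i.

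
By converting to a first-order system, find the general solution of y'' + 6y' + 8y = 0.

y(t) = c_1e^(-4t) + c_2e^(-2t)

Let x_1 = y, x_2 = y'. Then x_1' = x_2 and x_2' = -8x_1 - 6x_2.
A = [[0,1],[-8,-6]]; det(A-λI) = λ^2 + 6λ + 8.
Eigenvalues λ = -4, -2 with eigenvectors (1,-4), (1,-2).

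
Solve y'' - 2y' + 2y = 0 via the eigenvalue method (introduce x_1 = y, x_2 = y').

y(t) = c_1e^(t)cos(t) + c_2e^(t)sin(t)

Let x_1 = y, x_2 = y'. Then x_1' = x_2 and x_2' = -2x_1 + 2x_2.
A = [[0,1],[-2,2]]; det(A-λI) = λ^2 - 2λ + 2.
Eigenvalues λ = 1 ± i.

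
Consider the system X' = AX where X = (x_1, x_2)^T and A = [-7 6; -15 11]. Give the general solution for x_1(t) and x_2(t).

x_1(t) = C_1e^(2t)sin(3t) - C_1e^(2t)cos(3t) - C_2e^(2t)sin(3t) - C_2e^(2t)cos(3t), x_2(t) = 2C_1e^(2t)sin(3t) - C_1e^(2t)cos(3t) - C_2e^(2t)sin(3t) - 2C_2e^(2t)cos(3t)

Coefficient matrix A = [[-7, 6], [-15, 11]].
Characteristic polynomial det(A - λI) = λ^2 - 4λ + 13 = 0.
Eigenvalues λ = 2 ± 3i (complex conjugate pair).
For λ=2+3i: an eigenvector is (-1,-1) - i(1,2) = (-1 - i, -1 - 2i).
A real fundamental pair from Re and Im of e^((2+3i)t)v: X_1 = e^(2t)(cos(3t)·(-1,-1) + sin(3t)·(1,2)), X_2 = e^(2t)(sin(3t)·(-1,-1) - cos(3t)·(1,2)).
General solution: C_1X_1 + C_2X_2.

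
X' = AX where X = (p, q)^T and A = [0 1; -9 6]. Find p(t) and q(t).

Coefficient matrix A = [[0, 1], [-9, 6]].
Characteristic polynomial det(A - λI) = λ^2 - 6λ + 9 = 0.
Single eigenvalue λ = 3 with algebraic multiplicity 2.
Eigenvector v = (-1,-3); generalized eigenvector w with (A-λI)w=v is (1,2).
General solution: e^(3t)[c_1·v + c_2·(t·v + w)].

p(t) = -c_1e^(3t) - c_2te^(3t) + c_2e^(3t), q(t) = -3c_1e^(3t) - 3c_2te^(3t) + 2c_2e^(3t)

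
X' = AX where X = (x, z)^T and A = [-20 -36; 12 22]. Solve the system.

x(t) = 3C_1e^(4t) + 2C_2e^(-2t), z(t) = -2C_1e^(4t) - C_2e^(-2t)

Coefficient matrix A = [[-20, -36], [12, 22]].
Characteristic polynomial det(A - λI) = λ^2 - 2λ - 8 = 0.
Eigenvalues λ = 4, -2.
For λ=4: (A-λI) row 1 is [-24, -36], so an eigenvector is (3, -2).
For λ=-2: (A-λI) row 1 is [-18, -36], so an eigenvector is (2, -1).
General solution: C_1e^(4t)(3,-2) + C_2e^(-2t)(2,-1).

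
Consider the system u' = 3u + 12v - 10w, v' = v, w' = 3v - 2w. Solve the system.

u(t) = c_1e^(3t) - c_2e^(t) + 2c_3e^(-2t), v(t) = c_2e^(t), w(t) = c_2e^(t) + c_3e^(-2t)

Coefficient matrix A = [[3, 12, -10], [0, 1, 0], [0, 3, -2]].
det(A - λI) = 0 gives eigenvalues λ = 3, 1, -2.
For λ=3: eigenvector (1,0,0).
For λ=1: eigenvector (-1,1,1).
For λ=-2: eigenvector (2,0,1).
General solution: c_1e^(3t)(1,0,0) + c_2e^(t)(-1,1,1) + c_3e^(-2t)(2,0,1).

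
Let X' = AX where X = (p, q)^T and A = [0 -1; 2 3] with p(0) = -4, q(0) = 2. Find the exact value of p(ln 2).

A = [[0,-1],[2,3]]; eigenvalues λ = 1, 2.
Eigenvectors: (1,-1) for λ=1, (1,-2) for λ=2.
From the initial condition, c_1 = -6, c_2 = 2.
p(ln 2) = (-6)(2^1)(1) + (2)(2^2)(1) = -4.

-4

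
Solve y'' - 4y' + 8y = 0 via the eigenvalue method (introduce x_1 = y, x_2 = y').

y(t) = C_1e^(2t)cos(2t) + C_2e^(2t)sin(2t)

Let x_1 = y, x_2 = y'. Then x_1' = x_2 and x_2' = -8x_1 + 4x_2.
A = [[0,1],[-8,4]]; det(A-λI) = λ^2 - 4λ + 8.
Eigenvalues λ = 2 ± 2i.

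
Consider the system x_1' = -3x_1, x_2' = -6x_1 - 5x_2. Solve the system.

x_1(t) = K_2e^(-3t), x_2(t) = K_1e^(-5t) - 3K_2e^(-3t)

Coefficient matrix A = [[-3, 0], [-6, -5]].
Characteristic polynomial det(A - λI) = λ^2 + 8λ + 15 = 0.
Eigenvalues λ = -5, -3.
For λ=-5: (A-λI) row 1 is [2, 0], so an eigenvector is (0, 1).
For λ=-3: (A-λI) row 2 is [-6, -2], so an eigenvector is (1, -3).
General solution: K_1e^(-5t)(0,1) + K_2e^(-3t)(1,-3).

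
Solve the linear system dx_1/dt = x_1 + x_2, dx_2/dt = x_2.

Coefficient matrix A = [[1, 1], [0, 1]].
Characteristic polynomial det(A - λI) = λ^2 - 2λ + 1 = 0.
Single eigenvalue λ = 1 with algebraic multiplicity 2.
Eigenvector v = (1,0); generalized eigenvector w with (A-λI)w=v is (2,1).
General solution: e^(t)[c_1·v + c_2·(t·v + w)].

x_1(t) = c_1e^(t) + c_2te^(t) + 2c_2e^(t), x_2(t) = c_2e^(t)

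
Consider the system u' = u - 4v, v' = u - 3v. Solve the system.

u(t) = 2c_1e^(-t) + 2c_2te^(-t) - 3c_2e^(-t), v(t) = c_1e^(-t) + c_2te^(-t) - 2c_2e^(-t)

Coefficient matrix A = [[1, -4], [1, -3]].
Characteristic polynomial det(A - λI) = λ^2 + 2λ + 1 = 0.
Single eigenvalue λ = -1 with algebraic multiplicity 2.
Eigenvector v = (2,1); generalized eigenvector w with (A-λI)w=v is (-3,-2).
General solution: e^(-t)[c_1·v + c_2·(t·v + w)].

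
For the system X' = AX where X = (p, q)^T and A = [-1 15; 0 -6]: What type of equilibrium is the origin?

stable node

A = [[-1,15],[0,-6]]; det(A-λI) = λ^2 + 7λ + 6.
λ = -1, -6: both negative.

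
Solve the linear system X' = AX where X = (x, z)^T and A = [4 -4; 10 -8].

x(t) = -K_1e^(-2t)sin(2t) - K_1e^(-2t)cos(2t) - K_2e^(-2t)sin(2t) + K_2e^(-2t)cos(2t), z(t) = -2K_1e^(-2t)sin(2t) - K_1e^(-2t)cos(2t) - K_2e^(-2t)sin(2t) + 2K_2e^(-2t)cos(2t)

Coefficient matrix A = [[4, -4], [10, -8]].
Characteristic polynomial det(A - λI) = λ^2 + 4λ + 8 = 0.
Eigenvalues λ = -2 ± 2i (complex conjugate pair).
For λ=-2+2i: an eigenvector is (-1,-1) - i(-1,-2) = (-1 + i, -1 + 2i).
A real fundamental pair from Re and Im of e^((-2+2i)t)v: X_1 = e^(-2t)(cos(2t)·(-1,-1) + sin(2t)·(-1,-2)), X_2 = e^(-2t)(sin(2t)·(-1,-1) - cos(2t)·(-1,-2)).
General solution: K_1X_1 + K_2X_2.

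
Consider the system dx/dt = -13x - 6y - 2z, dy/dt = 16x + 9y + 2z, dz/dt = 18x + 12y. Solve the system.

Coefficient matrix A = [[-13, -6, -2], [16, 9, 2], [18, 12, 0]].
det(A - λI) = 0 gives eigenvalues λ = -4, -3, 3.
For λ=-4: eigenvector (2,-2,-3).
For λ=-3: eigenvector (1,-1,-2).
For λ=3: eigenvector (1,-2,-2).
General solution: K_1e^(-4t)(2,-2,-3) + K_2e^(-3t)(1,-1,-2) + K_3e^(3t)(1,-2,-2).

x(t) = 2K_1e^(-4t) + K_2e^(-3t) + K_3e^(3t), y(t) = -2K_1e^(-4t) - K_2e^(-3t) - 2K_3e^(3t), z(t) = -3K_1e^(-4t) - 2K_2e^(-3t) - 2K_3e^(3t)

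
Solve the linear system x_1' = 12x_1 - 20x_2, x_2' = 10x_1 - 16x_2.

Coefficient matrix A = [[12, -20], [10, -16]].
Characteristic polynomial det(A - λI) = λ^2 + 4λ + 8 = 0.
Eigenvalues λ = -2 ± 2i (complex conjugate pair).
For λ=-2+2i: an eigenvector is (-3,-2) - i(-1,-1) = (-3 + i, -2 + i).
A real fundamental pair from Re and Im of e^((-2+2i)t)v: X_1 = e^(-2t)(cos(2t)·(-3,-2) + sin(2t)·(-1,-1)), X_2 = e^(-2t)(sin(2t)·(-3,-2) - cos(2t)·(-1,-1)).
General solution: K_1X_1 + K_2X_2.

x_1(t) = -K_1e^(-2t)sin(2t) - 3K_1e^(-2t)cos(2t) - 3K_2e^(-2t)sin(2t) + K_2e^(-2t)cos(2t), x_2(t) = -K_1e^(-2t)sin(2t) - 2K_1e^(-2t)cos(2t) - 2K_2e^(-2t)sin(2t) + K_2e^(-2t)cos(2t)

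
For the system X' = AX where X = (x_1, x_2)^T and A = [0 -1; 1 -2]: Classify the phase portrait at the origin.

stable improper node

A = [[0,-1],[1,-2]]; det(A-λI) = λ^2 + 2λ + 1.
repeated λ = -1 with a single eigenvector.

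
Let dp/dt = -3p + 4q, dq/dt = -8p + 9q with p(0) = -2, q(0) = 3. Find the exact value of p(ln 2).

A = [[-3,4],[-8,9]]; eigenvalues λ = 5, 1.
Eigenvectors: (-1,-2) for λ=5, (1,1) for λ=1.
From the initial condition, c_1 = -5, c_2 = -7.
p(ln 2) = (-5)(2^5)(-1) + (-7)(2^1)(1) = 146.

146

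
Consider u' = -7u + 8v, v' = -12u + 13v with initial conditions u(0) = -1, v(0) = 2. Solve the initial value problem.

Coefficient matrix A = [[-7, 8], [-12, 13]].
Characteristic polynomial det(A - λI) = λ^2 - 6λ + 5 = 0.
Eigenvalues λ = 5, 1.
For λ=5: (A-λI) row 1 is [-12, 8], so an eigenvector is (-2, -3).
For λ=1: (A-λI) row 1 is [-8, 8], so an eigenvector is (-1, -1).
General solution: C_1e^(5t)(-2,-3) + C_2e^(t)(-1,-1).
Applying u(0)=-1, v(0)=2 gives C_1=-3, C_2=7.

u(t) = 6e^(5t) - 7e^(t), v(t) = 9e^(5t) - 7e^(t)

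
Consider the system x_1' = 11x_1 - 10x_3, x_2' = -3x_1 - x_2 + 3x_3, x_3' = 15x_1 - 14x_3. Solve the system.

Coefficient matrix A = [[11, 0, -10], [-3, -1, 3], [15, 0, -14]].
det(A - λI) = 0 gives eigenvalues λ = -1, 1, -4.
For λ=-1: eigenvector (0,1,0).
For λ=1: eigenvector (1,0,1).
For λ=-4: eigenvector (2,-1,3).
General solution: c_1e^(-t)(0,1,0) + c_2e^(t)(1,0,1) + c_3e^(-4t)(2,-1,3).

x_1(t) = c_2e^(t) + 2c_3e^(-4t), x_2(t) = c_1e^(-t) - c_3e^(-4t), x_3(t) = c_2e^(t) + 3c_3e^(-4t)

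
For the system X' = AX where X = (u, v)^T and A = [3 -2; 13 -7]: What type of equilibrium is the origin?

stable spiral

A = [[3,-2],[13,-7]]; det(A-λI) = λ^2 + 4λ + 5.
λ = -2 ± i: negative real part.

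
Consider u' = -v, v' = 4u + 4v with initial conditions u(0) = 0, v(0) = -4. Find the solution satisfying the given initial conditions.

u(t) = 4te^(2t), v(t) = -8te^(2t) - 4e^(2t)

Coefficient matrix A = [[0, -1], [4, 4]].
Characteristic polynomial det(A - λI) = λ^2 - 4λ + 4 = 0.
Single eigenvalue λ = 2 with algebraic multiplicity 2.
Eigenvector v = (-1,2); generalized eigenvector w with (A-λI)w=v is (1,-1).
General solution: e^(2t)[c_1·v + c_2·(t·v + w)].
Applying u(0)=0, v(0)=-4 gives c_1=-4, c_2=-4.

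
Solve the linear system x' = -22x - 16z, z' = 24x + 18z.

Coefficient matrix A = [[-22, -16], [24, 18]].
Characteristic polynomial det(A - λI) = λ^2 + 4λ - 12 = 0.
Eigenvalues λ = -6, 2.
For λ=-6: (A-λI) row 1 is [-16, -16], so an eigenvector is (-1, 1).
For λ=2: (A-λI) row 1 is [-24, -16], so an eigenvector is (2, -3).
General solution: c_1e^(-6t)(-1,1) + c_2e^(2t)(2,-3).

x(t) = -c_1e^(-6t) + 2c_2e^(2t), z(t) = c_1e^(-6t) - 3c_2e^(2t)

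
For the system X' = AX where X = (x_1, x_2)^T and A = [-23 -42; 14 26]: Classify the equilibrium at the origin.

A = [[-23,-42],[14,26]]; det(A-λI) = λ^2 - 3λ - 10.
λ = -2, 5: opposite signs.

saddle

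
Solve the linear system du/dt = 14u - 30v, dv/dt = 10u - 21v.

Coefficient matrix A = [[14, -30], [10, -21]].
Characteristic polynomial det(A - λI) = λ^2 + 7λ + 6 = 0.
Eigenvalues λ = -1, -6.
For λ=-1: (A-λI) row 1 is [15, -30], so an eigenvector is (2, 1).
For λ=-6: (A-λI) row 1 is [20, -30], so an eigenvector is (-3, -2).
General solution: c_1e^(-t)(2,1) + c_2e^(-6t)(-3,-2).

u(t) = 2c_1e^(-t) - 3c_2e^(-6t), v(t) = c_1e^(-t) - 2c_2e^(-6t)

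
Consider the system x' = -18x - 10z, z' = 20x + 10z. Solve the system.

Coefficient matrix A = [[-18, -10], [20, 10]].
Characteristic polynomial det(A - λI) = λ^2 + 8λ + 20 = 0.
Eigenvalues λ = -4 ± 2i (complex conjugate pair).
For λ=-4+2i: an eigenvector is (-2,3) - i(-1,1) = (-2 + i, 3 - i).
A real fundamental pair from Re and Im of e^((-4+2i)t)v: X_1 = e^(-4t)(cos(2t)·(-2,3) + sin(2t)·(-1,1)), X_2 = e^(-4t)(sin(2t)·(-2,3) - cos(2t)·(-1,1)).
General solution: K_1X_1 + K_2X_2.

x(t) = -K_1e^(-4t)sin(2t) - 2K_1e^(-4t)cos(2t) - 2K_2e^(-4t)sin(2t) + K_2e^(-4t)cos(2t), z(t) = K_1e^(-4t)sin(2t) + 3K_1e^(-4t)cos(2t) + 3K_2e^(-4t)sin(2t) - K_2e^(-4t)cos(2t)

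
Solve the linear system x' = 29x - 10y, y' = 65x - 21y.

x(t) = -C_1e^(4t)sin(5t) + C_1e^(4t)cos(5t) + C_2e^(4t)sin(5t) + C_2e^(4t)cos(5t), y(t) = -2C_1e^(4t)sin(5t) + 3C_1e^(4t)cos(5t) + 3C_2e^(4t)sin(5t) + 2C_2e^(4t)cos(5t)

Coefficient matrix A = [[29, -10], [65, -21]].
Characteristic polynomial det(A - λI) = λ^2 - 8λ + 41 = 0.
Eigenvalues λ = 4 ± 5i (complex conjugate pair).
For λ=4+5i: an eigenvector is (1,3) - i(-1,-2) = (1 + i, 3 + 2i).
A real fundamental pair from Re and Im of e^((4+5i)t)v: X_1 = e^(4t)(cos(5t)·(1,3) + sin(5t)·(-1,-2)), X_2 = e^(4t)(sin(5t)·(1,3) - cos(5t)·(-1,-2)).
General solution: C_1X_1 + C_2X_2.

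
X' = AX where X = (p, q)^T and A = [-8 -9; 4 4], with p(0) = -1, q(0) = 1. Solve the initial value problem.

p(t) = -3te^(-2t) - e^(-2t), q(t) = 2te^(-2t) + e^(-2t)

Coefficient matrix A = [[-8, -9], [4, 4]].
Characteristic polynomial det(A - λI) = λ^2 + 4λ + 4 = 0.
Single eigenvalue λ = -2 with algebraic multiplicity 2.
Eigenvector v = (-3,2); generalized eigenvector w with (A-λI)w=v is (-1,1).
General solution: e^(-2t)[c_1·v + c_2·(t·v + w)].
Applying p(0)=-1, q(0)=1 gives c_1=0, c_2=1.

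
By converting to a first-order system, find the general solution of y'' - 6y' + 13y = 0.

y(t) = K_1e^(3t)cos(2t) + K_2e^(3t)sin(2t)

Let x_1 = y, x_2 = y'. Then x_1' = x_2 and x_2' = -13x_1 + 6x_2.
A = [[0,1],[-13,6]]; det(A-λI) = λ^2 - 6λ + 13.
Eigenvalues λ = 3 ± 2i.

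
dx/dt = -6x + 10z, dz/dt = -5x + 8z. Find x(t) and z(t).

x(t) = -3c_1e^(t)sin(t) - c_1e^(t)cos(t) - c_2e^(t)sin(t) + 3c_2e^(t)cos(t), z(t) = -2c_1e^(t)sin(t) - c_1e^(t)cos(t) - c_2e^(t)sin(t) + 2c_2e^(t)cos(t)

Coefficient matrix A = [[-6, 10], [-5, 8]].
Characteristic polynomial det(A - λI) = λ^2 - 2λ + 2 = 0.
Eigenvalues λ = 1 ± i (complex conjugate pair).
For λ=1+i: an eigenvector is (-1,-1) - i(-3,-2) = (-1 + 3i, -1 + 2i).
A real fundamental pair from Re and Im of e^((1+i)t)v: X_1 = e^(t)(cos(t)·(-1,-1) + sin(t)·(-3,-2)), X_2 = e^(t)(sin(t)·(-1,-1) - cos(t)·(-3,-2)).
General solution: c_1X_1 + c_2X_2.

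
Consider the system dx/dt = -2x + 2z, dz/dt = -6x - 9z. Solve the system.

Coefficient matrix A = [[-2, 2], [-6, -9]].
Characteristic polynomial det(A - λI) = λ^2 + 11λ + 30 = 0.
Eigenvalues λ = -5, -6.
For λ=-5: (A-λI) row 1 is [3, 2], so an eigenvector is (2, -3).
For λ=-6: (A-λI) row 1 is [4, 2], so an eigenvector is (1, -2).
General solution: C_1e^(-5t)(2,-3) + C_2e^(-6t)(1,-2).

x(t) = 2C_1e^(-5t) + C_2e^(-6t), z(t) = -3C_1e^(-5t) - 2C_2e^(-6t)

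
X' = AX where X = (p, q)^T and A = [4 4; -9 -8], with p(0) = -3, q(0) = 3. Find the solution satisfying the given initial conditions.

Coefficient matrix A = [[4, 4], [-9, -8]].
Characteristic polynomial det(A - λI) = λ^2 + 4λ + 4 = 0.
Single eigenvalue λ = -2 with algebraic multiplicity 2.
Eigenvector v = (2,-3); generalized eigenvector w with (A-λI)w=v is (1,-1).
General solution: e^(-2t)[C_1·v + C_2·(t·v + w)].
Applying p(0)=-3, q(0)=3 gives C_1=0, C_2=-3.

p(t) = -6te^(-2t) - 3e^(-2t), q(t) = 9te^(-2t) + 3e^(-2t)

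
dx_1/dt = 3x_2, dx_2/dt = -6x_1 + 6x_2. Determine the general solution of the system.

Coefficient matrix A = [[0, 3], [-6, 6]].
Characteristic polynomial det(A - λI) = λ^2 - 6λ + 18 = 0.
Eigenvalues λ = 3 ± 3i (complex conjugate pair).
For λ=3+3i: an eigenvector is (1,1) - i(0,-1) = (1, 1 + i).
A real fundamental pair from Re and Im of e^((3+3i)t)v: X_1 = e^(3t)(cos(3t)·(1,1) + sin(3t)·(0,-1)), X_2 = e^(3t)(sin(3t)·(1,1) - cos(3t)·(0,-1)).
General solution: c_1X_1 + c_2X_2.

x_1(t) = c_1e^(3t)cos(3t) + c_2e^(3t)sin(3t), x_2(t) = -c_1e^(3t)sin(3t) + c_1e^(3t)cos(3t) + c_2e^(3t)sin(3t) + c_2e^(3t)cos(3t)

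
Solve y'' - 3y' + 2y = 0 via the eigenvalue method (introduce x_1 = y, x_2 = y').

y(t) = C_1e^(2t) + C_2e^(t)

Let x_1 = y, x_2 = y'. Then x_1' = x_2 and x_2' = -2x_1 + 3x_2.
A = [[0,1],[-2,3]]; det(A-λI) = λ^2 - 3λ + 2.
Eigenvalues λ = 2, 1 with eigenvectors (1,2), (1,1).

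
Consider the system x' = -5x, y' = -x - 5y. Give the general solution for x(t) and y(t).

Coefficient matrix A = [[-5, 0], [-1, -5]].
Characteristic polynomial det(A - λI) = λ^2 + 10λ + 25 = 0.
Single eigenvalue λ = -5 with algebraic multiplicity 2.
Eigenvector v = (0,1); generalized eigenvector w with (A-λI)w=v is (-1,3).
General solution: e^(-5t)[K_1·v + K_2·(t·v + w)].

x(t) = -K_2e^(-5t), y(t) = K_1e^(-5t) + K_2te^(-5t) + 3K_2e^(-5t)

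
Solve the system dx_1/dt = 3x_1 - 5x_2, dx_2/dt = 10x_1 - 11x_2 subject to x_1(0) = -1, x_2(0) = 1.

x_1(t) = -12e^(-4t)sin(t) - e^(-4t)cos(t), x_2(t) = -17e^(-4t)sin(t) + e^(-4t)cos(t)

Coefficient matrix A = [[3, -5], [10, -11]].
Characteristic polynomial det(A - λI) = λ^2 + 8λ + 17 = 0.
Eigenvalues λ = -4 ± i (complex conjugate pair).
For λ=-4+i: an eigenvector is (-2,-3) - i(1,1) = (-2 - i, -3 - i).
A real fundamental pair from Re and Im of e^((-4+i)t)v: X_1 = e^(-4t)(cos(t)·(-2,-3) + sin(t)·(1,1)), X_2 = e^(-4t)(sin(t)·(-2,-3) - cos(t)·(1,1)).
General solution: K_1X_1 + K_2X_2.
Applying x_1(0)=-1, x_2(0)=1 gives K_1=-2, K_2=5.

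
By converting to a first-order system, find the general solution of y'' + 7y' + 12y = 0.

y(t) = K_1e^(-3t) + K_2e^(-4t)

Let x_1 = y, x_2 = y'. Then x_1' = x_2 and x_2' = -12x_1 - 7x_2.
A = [[0,1],[-12,-7]]; det(A-λI) = λ^2 + 7λ + 12.
Eigenvalues λ = -3, -4 with eigenvectors (1,-3), (1,-4).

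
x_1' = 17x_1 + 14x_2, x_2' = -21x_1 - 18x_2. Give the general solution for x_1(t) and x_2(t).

Coefficient matrix A = [[17, 14], [-21, -18]].
Characteristic polynomial det(A - λI) = λ^2 + λ - 12 = 0.
Eigenvalues λ = 3, -4.
For λ=3: (A-λI) row 1 is [14, 14], so an eigenvector is (1, -1).
For λ=-4: (A-λI) row 1 is [21, 14], so an eigenvector is (-2, 3).
General solution: C_1e^(3t)(1,-1) + C_2e^(-4t)(-2,3).

x_1(t) = C_1e^(3t) - 2C_2e^(-4t), x_2(t) = -C_1e^(3t) + 3C_2e^(-4t)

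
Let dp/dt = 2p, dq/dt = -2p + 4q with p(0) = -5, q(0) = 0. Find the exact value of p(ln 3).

-45

A = [[2,0],[-2,4]]; eigenvalues λ = 2, 4.
Eigenvectors: (-1,-1) for λ=2, (0,1) for λ=4.
From the initial condition, c_1 = 5, c_2 = 5.
p(ln 3) = (5)(3^2)(-1) + (5)(3^4)(0) = -45.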